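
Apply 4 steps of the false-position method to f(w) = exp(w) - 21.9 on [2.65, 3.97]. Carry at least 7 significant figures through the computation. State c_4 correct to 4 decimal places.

f(2.650000) = -7.745961, f(3.970000) = 31.084531
step 1: c = 2.913315, f(c) = -3.482239 < 0 → new bracket [2.913315, 3.970000]
step 2: c = 3.019765, f(c) = -1.413516 < 0 → new bracket [3.019765, 3.970000]
step 3: c = 3.061096, f(c) = -0.549051 < 0 → new bracket [3.061096, 3.970000]
step 4: c = 3.076872, f(c) = -0.209559 < 0 → new bracket [3.076872, 3.970000]

3.0769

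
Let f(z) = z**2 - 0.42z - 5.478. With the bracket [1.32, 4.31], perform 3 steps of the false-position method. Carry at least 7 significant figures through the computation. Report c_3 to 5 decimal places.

f(1.320000) = -4.290000, f(4.310000) = 11.287900
step 1: c = 2.143417, f(c) = -1.784001 < 0 → new bracket [2.143417, 4.310000]
step 2: c = 2.439103, f(c) = -0.553199 < 0 → new bracket [2.439103, 4.310000]
step 3: c = 2.526509, f(c) = -0.155887 < 0 → new bracket [2.526509, 4.310000]

2.52651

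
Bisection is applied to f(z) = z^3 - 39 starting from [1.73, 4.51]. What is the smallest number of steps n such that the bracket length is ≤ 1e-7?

Initial width b − a = 4.51 − 1.73 = 2.780000.
After n steps the width is (b−a)/2^n; need (b−a)/2^n ≤ 1e-7.
So n ≥ log₂(2.780000/1e-7) = log₂(27800000.0000) ≈ 24.7286.
Hence n = 25.

25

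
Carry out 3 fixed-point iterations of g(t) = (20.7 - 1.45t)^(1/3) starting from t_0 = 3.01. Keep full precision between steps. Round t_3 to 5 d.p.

2.56977

t_1 = g(3.010000) = 2.537333
t_2 = g(2.537333) = 2.572333
t_3 = g(2.572333) = 2.569774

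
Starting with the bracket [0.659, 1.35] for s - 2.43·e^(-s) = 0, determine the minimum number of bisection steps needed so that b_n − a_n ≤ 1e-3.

Initial width b − a = 1.35 − 0.659 = 0.691000.
After n steps the width is (b−a)/2^n; need (b−a)/2^n ≤ 1e-3.
So n ≥ log₂(0.691000/1e-3) = log₂(691.0000) ≈ 9.4325.
Hence n = 10.

10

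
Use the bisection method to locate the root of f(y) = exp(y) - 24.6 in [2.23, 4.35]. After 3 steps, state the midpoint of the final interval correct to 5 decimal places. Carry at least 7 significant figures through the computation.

3.15750

f(2.230000) = -15.300134, f(4.350000) = 52.878463 (opposite signs)
step 1: m = 3.290000, f(m) = 2.242864 > 0 → root in [2.230000, 3.290000]
step 2: m = 2.760000, f(m) = -8.800157 < 0 → root in [2.760000, 3.290000]
step 3: m = 3.025000, f(m) = -4.005995 < 0 → root in [3.025000, 3.290000]
Midpoint of [3.025000, 3.290000] = 3.157500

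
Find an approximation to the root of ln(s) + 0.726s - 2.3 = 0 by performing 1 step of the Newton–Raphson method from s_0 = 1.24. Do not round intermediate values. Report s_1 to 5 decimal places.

Newton update: s ← s − f(s)/f'(s).
f'(s) = 1/s + 0.726
s_0 = 1.240000: f = -1.184649, f' = 1.532452 → s_1 = 1.240000 - (-1.184649)/(1.532452) = 2.013041

2.01304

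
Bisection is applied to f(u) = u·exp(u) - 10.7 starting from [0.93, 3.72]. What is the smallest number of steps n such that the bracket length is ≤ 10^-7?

Initial width b − a = 3.72 − 0.93 = 2.790000.
After n steps the width is (b−a)/2^n; need (b−a)/2^n ≤ 10^-7.
So n ≥ log₂(2.790000/10^-7) = log₂(27900000.0000) ≈ 24.7338.
Hence n = 25.

25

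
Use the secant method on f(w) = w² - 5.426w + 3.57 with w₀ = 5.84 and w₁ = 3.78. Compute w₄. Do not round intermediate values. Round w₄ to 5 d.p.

4.65465

f(w_0) = 5.987760, f(w_1) = -2.651880
w_2 = 3.780000 - (-2.651880)·(3.780000 - 5.840000)/(-2.651880 - (5.987760)) = 4.412303; f(w_2) = -0.902737
w_3 = 4.412303 - (-0.902737)·(4.412303 - 3.780000)/(-0.902737 - (-2.651880)) = 4.738637; f(w_3) = 0.312835
w_4 = 4.738637 - (0.312835)·(4.738637 - 4.412303)/(0.312835 - (-0.902737)) = 4.654653; f(w_4) = -0.020353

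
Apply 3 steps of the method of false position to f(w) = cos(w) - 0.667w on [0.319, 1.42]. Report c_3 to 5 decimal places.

False-position update: c = (a·f(b) − b·f(a))/(f(b) − f(a)); replace the endpoint whose sign matches f(c).
f(0.319000) = 0.736777, f(1.420000) = -0.796915
step 1: c = 0.847914, f(c) = 0.095990 > 0 → new bracket [0.847914, 1.420000]
step 2: c = 0.909415, f(c) = 0.007627 > 0 → new bracket [0.909415, 1.420000]
step 3: c = 0.914256, f(c) = 0.000572 > 0 → new bracket [0.914256, 1.420000]

0.91426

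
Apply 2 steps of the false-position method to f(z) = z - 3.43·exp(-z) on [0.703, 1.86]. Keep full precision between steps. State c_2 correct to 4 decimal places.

f(0.703000) = -0.995185, f(1.860000) = 1.326043
step 1: c = 1.199043, f(c) = 0.164958 > 0 → new bracket [0.703000, 1.199043]
step 2: c = 1.128512, f(c) = 0.018858 > 0 → new bracket [0.703000, 1.128512]

1.1285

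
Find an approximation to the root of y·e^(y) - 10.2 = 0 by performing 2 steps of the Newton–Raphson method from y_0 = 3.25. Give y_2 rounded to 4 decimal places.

f'(y) = (y + 1)·e^(y)
y_0 = 3.250000: f = 73.618605, f' = 109.608945 → y_1 = 3.250000 - (73.618605)/(109.608945) = 2.578352
y_1 = 2.578352: f = 23.770848, f' = 47.146258 → y_2 = 2.578352 - (23.770848)/(47.146258) = 2.074158

2.0742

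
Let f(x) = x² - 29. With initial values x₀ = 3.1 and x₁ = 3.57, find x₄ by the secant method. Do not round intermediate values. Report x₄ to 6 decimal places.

f(x_0) = -19.390000, f(x_1) = -16.255100
x_2 = 3.570000 - (-16.255100)·(3.570000 - 3.100000)/(-16.255100 - (-19.390000)) = 6.007046; f(x_2) = 7.084607
x_3 = 6.007046 - (7.084607)·(6.007046 - 3.570000)/(7.084607 - (-16.255100)) = 5.267298; f(x_3) = -1.255574
x_4 = 5.267298 - (-1.255574)·(5.267298 - 6.007046)/(-1.255574 - (7.084607)) = 5.378663; f(x_4) = -0.069980

5.378663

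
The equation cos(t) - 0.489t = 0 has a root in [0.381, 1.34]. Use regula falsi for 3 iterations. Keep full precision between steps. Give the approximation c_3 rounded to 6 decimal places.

1.038168

f(0.381000) = 0.741984, f(1.340000) = -0.426507
step 1: c = 0.989959, f(c) = 0.064635 > 0 → new bracket [0.989959, 1.340000]
step 2: c = 1.036024, f(c) = 0.003029 > 0 → new bracket [1.036024, 1.340000]
step 3: c = 1.038168, f(c) = 0.000135 > 0 → new bracket [1.038168, 1.340000]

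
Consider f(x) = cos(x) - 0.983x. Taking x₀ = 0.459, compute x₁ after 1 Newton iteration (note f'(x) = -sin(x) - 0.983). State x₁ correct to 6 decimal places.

x_0 = 0.459000: f = 0.445299, f' = -1.426052 → x_1 = 0.459000 - (0.445299)/(-1.426052) = 0.771260

0.771260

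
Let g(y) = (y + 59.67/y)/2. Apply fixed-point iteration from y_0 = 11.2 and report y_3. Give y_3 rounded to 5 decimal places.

7.72466

y_1 = g(11.200000) = 8.263839
y_2 = g(8.263839) = 7.742227
y_3 = g(7.742227) = 7.724656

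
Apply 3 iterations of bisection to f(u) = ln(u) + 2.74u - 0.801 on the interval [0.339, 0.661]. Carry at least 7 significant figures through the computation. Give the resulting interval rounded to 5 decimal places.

[0.50000, 0.54025]

f(0.339000) = -0.953895, f(0.661000) = 0.596139 (opposite signs)
step 1: m = 0.500000, f(m) = -0.124147 < 0 → root in [0.500000, 0.661000]
step 2: m = 0.580500, f(m) = 0.245705 > 0 → root in [0.500000, 0.580500]
step 3: m = 0.540250, f(m) = 0.063562 > 0 → root in [0.500000, 0.540250]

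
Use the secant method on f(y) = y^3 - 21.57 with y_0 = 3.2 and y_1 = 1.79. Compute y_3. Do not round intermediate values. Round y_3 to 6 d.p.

f(y_0) = 11.198000, f(y_1) = -15.834661
y_2 = 1.790000 - (-15.834661)·(1.790000 - 3.200000)/(-15.834661 - (11.198000)) = 2.615922; f(y_2) = -3.669118
y_3 = 2.615922 - (-3.669118)·(2.615922 - 1.790000)/(-3.669118 - (-15.834661)) = 2.865020; f(y_3) = 1.947047

2.865020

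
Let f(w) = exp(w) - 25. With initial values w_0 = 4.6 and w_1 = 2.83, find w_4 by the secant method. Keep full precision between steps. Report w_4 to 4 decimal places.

f(w_0) = 74.484316, f(w_1) = -8.054539
w_2 = 2.830000 - (-8.054539)·(2.830000 - 4.600000)/(-8.054539 - (74.484316)) = 3.002725; f(w_2) = -4.859653
w_3 = 3.002725 - (-4.859653)·(3.002725 - 2.830000)/(-4.859653 - (-8.054539)) = 3.265453; f(w_3) = 1.191960
w_4 = 3.265453 - (1.191960)·(3.265453 - 3.002725)/(1.191960 - (-4.859653)) = 3.213704; f(w_4) = -0.128956

3.2137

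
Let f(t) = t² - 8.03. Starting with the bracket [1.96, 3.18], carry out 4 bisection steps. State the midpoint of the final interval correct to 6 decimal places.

f(1.960000) = -4.188400, f(3.180000) = 2.082400 (opposite signs)
step 1: m = 2.570000, f(m) = -1.425100 < 0 → root in [2.570000, 3.180000]
step 2: m = 2.875000, f(m) = 0.235625 > 0 → root in [2.570000, 2.875000]
step 3: m = 2.722500, f(m) = -0.617994 < 0 → root in [2.722500, 2.875000]
step 4: m = 2.798750, f(m) = -0.196998 < 0 → root in [2.798750, 2.875000]
Midpoint of [2.798750, 2.875000] = 2.836875

2.836875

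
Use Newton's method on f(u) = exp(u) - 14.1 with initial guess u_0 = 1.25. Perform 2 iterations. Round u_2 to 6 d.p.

f'(u) = exp(u)
u_0 = 1.250000: f = -10.609657, f' = 3.490343 → u_1 = 1.250000 - (-10.609657)/(3.490343) = 4.289718
u_1 = 4.289718: f = 58.845868, f' = 72.945868 → u_2 = 4.289718 - (58.845868)/(72.945868) = 3.483012

3.483012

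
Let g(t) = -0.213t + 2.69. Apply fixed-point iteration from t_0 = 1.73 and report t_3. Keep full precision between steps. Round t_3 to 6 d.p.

2.222355

t_1 = g(1.730000) = 2.321510
t_2 = g(2.321510) = 2.195518
t_3 = g(2.195518) = 2.222355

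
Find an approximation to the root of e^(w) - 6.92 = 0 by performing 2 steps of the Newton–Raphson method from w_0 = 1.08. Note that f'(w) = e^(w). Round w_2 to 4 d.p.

w_0 = 1.080000: f = -3.975320, f' = 2.944680 → w_1 = 1.080000 - (-3.975320)/(2.944680) = 2.430001
w_1 = 2.430001: f = 4.438894, f' = 11.358894 → w_2 = 2.430001 - (4.438894)/(11.358894) = 2.039215

2.0392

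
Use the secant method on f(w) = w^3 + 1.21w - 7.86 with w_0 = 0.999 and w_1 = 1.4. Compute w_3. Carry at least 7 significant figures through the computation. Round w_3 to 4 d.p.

f(w_0) = -5.654207, f(w_1) = -3.422000
w_2 = 1.400000 - (-3.422000)·(1.400000 - 0.999000)/(-3.422000 - (-5.654207)) = 2.014738; f(w_2) = 2.755993
w_3 = 2.014738 - (2.755993)·(2.014738 - 1.400000)/(2.755993 - (-3.422000)) = 1.740504; f(w_3) = -0.481385

1.7405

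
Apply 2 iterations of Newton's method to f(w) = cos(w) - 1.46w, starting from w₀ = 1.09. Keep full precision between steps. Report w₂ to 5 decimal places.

f'(w) = -sin(w) - 1.46
w_0 = 1.090000: f = -1.128915, f' = -2.346627 → w_1 = 1.090000 - (-1.128915)/(-2.346627) = 0.608920
w_1 = 0.608920: f = -0.068758, f' = -2.031982 → w_2 = 0.608920 - (-0.068758)/(-2.031982) = 0.575083

0.57508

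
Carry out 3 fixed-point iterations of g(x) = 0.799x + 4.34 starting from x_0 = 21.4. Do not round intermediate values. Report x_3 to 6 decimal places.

21.494084

x_1 = g(21.400000) = 21.438600
x_2 = g(21.438600) = 21.469441
x_3 = g(21.469441) = 21.494084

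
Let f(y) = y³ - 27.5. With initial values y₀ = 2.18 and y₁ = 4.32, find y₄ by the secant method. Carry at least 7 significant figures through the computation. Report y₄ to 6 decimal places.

3.031102

f(y_0) = -17.139768, f(y_1) = 53.121568
y_2 = 4.320000 - (53.121568)·(4.320000 - 2.180000)/(53.121568 - (-17.139768)) = 2.702038; f(y_2) = -7.772390
y_3 = 2.702038 - (-7.772390)·(2.702038 - 4.320000)/(-7.772390 - (53.121568)) = 2.908552; f(y_3) = -2.894601
y_4 = 2.908552 - (-2.894601)·(2.908552 - 2.702038)/(-2.894601 - (-7.772390)) = 3.031102; f(y_4) = 0.348492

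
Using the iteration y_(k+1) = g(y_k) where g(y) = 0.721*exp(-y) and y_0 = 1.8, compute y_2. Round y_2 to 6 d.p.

0.639994

y_1 = g(1.800000) = 0.119180
y_2 = g(0.119180) = 0.639994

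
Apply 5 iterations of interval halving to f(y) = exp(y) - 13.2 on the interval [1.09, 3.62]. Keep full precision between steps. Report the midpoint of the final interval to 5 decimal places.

f(1.090000) = -10.225726, f(3.620000) = 24.137568 (opposite signs)
step 1: m = 2.355000, f(m) = -2.661871 < 0 → root in [2.355000, 3.620000]
step 2: m = 2.987500, f(m) = 6.636030 > 0 → root in [2.355000, 2.987500]
step 3: m = 2.671250, f(m) = 1.258030 > 0 → root in [2.355000, 2.671250]
step 4: m = 2.513125, f(m) = -0.856557 < 0 → root in [2.513125, 2.671250]
step 5: m = 2.592187, f(m) = 0.158962 > 0 → root in [2.513125, 2.592187]
Midpoint of [2.513125, 2.592187] = 2.552656

2.55266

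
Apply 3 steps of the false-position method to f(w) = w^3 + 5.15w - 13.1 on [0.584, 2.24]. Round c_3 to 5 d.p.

1.64892

f(0.584000) = -9.893223, f(2.240000) = 9.675424
step 1: c = 1.421216, f(c) = -2.910091 < 0 → new bracket [1.421216, 2.240000]
step 2: c = 1.610539, f(c) = -0.628245 < 0 → new bracket [1.610539, 2.240000]
step 3: c = 1.648919, f(c) = -0.124759 < 0 → new bracket [1.648919, 2.240000]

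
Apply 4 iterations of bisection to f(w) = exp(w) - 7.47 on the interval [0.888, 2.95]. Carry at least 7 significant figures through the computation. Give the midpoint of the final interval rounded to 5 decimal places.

1.98344

f(0.888000) = -5.039736, f(2.950000) = 11.635954 (opposite signs)
step 1: m = 1.919000, f(m) = -0.655859 < 0 → root in [1.919000, 2.950000]
step 2: m = 2.434500, f(m) = 3.940112 > 0 → root in [1.919000, 2.434500]
step 3: m = 2.176750, f(m) = 1.347602 > 0 → root in [1.919000, 2.176750]
step 4: m = 2.047875, f(m) = 0.281412 > 0 → root in [1.919000, 2.047875]
Midpoint of [1.919000, 2.047875] = 1.983438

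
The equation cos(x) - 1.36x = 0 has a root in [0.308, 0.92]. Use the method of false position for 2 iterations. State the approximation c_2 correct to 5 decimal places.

False-position update: c = (a·f(b) − b·f(a))/(f(b) − f(a)); replace the endpoint whose sign matches f(c).
f(0.308000) = 0.534062, f(0.920000) = -0.645380
step 1: c = 0.585119, f(c) = 0.037884 > 0 → new bracket [0.585119, 0.920000]
step 2: c = 0.603687, f(c) = 0.002234 > 0 → new bracket [0.603687, 0.920000]

0.60369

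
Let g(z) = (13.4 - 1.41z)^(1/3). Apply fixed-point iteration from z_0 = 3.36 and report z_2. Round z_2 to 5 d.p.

2.19005

z_1 = g(3.360000) = 2.053743
z_2 = g(2.053743) = 2.190053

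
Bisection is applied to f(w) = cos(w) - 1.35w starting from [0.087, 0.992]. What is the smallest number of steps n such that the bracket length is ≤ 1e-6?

20

Initial width b − a = 0.992 − 0.087 = 0.905000.
After n steps the width is (b−a)/2^n; need (b−a)/2^n ≤ 1e-6.
So n ≥ log₂(0.905000/1e-6) = log₂(905000.0000) ≈ 19.7876.
Hence n = 20.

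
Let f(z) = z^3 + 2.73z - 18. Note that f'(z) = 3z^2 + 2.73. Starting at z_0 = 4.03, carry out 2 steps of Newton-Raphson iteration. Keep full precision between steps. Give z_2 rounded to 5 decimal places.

2.38642

Newton update: z ← z − f(z)/f'(z).
z_0 = 4.030000: f = 58.452727, f' = 51.452700 → z_1 = 4.030000 - (58.452727)/(51.452700) = 2.893952
z_1 = 2.893952: f = 14.137221, f' = 27.854878 → z_2 = 2.893952 - (14.137221)/(27.854878) = 2.386421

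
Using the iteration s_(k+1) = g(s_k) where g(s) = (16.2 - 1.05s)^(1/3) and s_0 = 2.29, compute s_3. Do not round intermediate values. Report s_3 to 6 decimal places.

2.392143

s_1 = g(2.290000) = 2.398350
s_2 = g(2.398350) = 2.391739
s_3 = g(2.391739) = 2.392143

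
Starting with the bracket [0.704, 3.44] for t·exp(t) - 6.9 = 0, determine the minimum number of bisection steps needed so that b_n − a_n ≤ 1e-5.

Initial width b − a = 3.44 − 0.704 = 2.736000.
After n steps the width is (b−a)/2^n; need (b−a)/2^n ≤ 1e-5.
So n ≥ log₂(2.736000/1e-5) = log₂(273600.0000) ≈ 18.0617.
Hence n = 19.

19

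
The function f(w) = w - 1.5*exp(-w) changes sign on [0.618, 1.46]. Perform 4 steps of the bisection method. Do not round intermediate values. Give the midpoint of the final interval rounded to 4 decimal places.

f(0.618000) = -0.190532, f(1.460000) = 1.111646 (opposite signs)
step 1: m = 1.039000, f(m) = 0.508288 > 0 → root in [0.618000, 1.039000]
step 2: m = 0.828500, f(m) = 0.173444 > 0 → root in [0.618000, 0.828500]
step 3: m = 0.723250, f(m) = -0.004509 < 0 → root in [0.723250, 0.828500]
step 4: m = 0.775875, f(m) = 0.085424 > 0 → root in [0.723250, 0.775875]
Midpoint of [0.723250, 0.775875] = 0.749562

0.7496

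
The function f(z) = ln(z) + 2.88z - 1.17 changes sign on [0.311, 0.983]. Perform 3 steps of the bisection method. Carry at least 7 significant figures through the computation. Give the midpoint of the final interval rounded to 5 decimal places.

0.60500

f(0.311000) = -1.442282, f(0.983000) = 1.643894 (opposite signs)
step 1: m = 0.647000, f(m) = 0.257951 > 0 → root in [0.311000, 0.647000]
step 2: m = 0.479000, f(m) = -0.526535 < 0 → root in [0.479000, 0.647000]
step 3: m = 0.563000, f(m) = -0.123036 < 0 → root in [0.563000, 0.647000]
Midpoint of [0.563000, 0.647000] = 0.605000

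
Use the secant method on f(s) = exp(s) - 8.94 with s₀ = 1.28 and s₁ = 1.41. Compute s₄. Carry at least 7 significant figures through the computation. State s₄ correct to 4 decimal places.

2.1472

f(s_0) = -5.343360, f(s_1) = -4.844045
s_2 = 1.410000 - (-4.844045)·(1.410000 - 1.280000)/(-4.844045 - (-5.343360)) = 2.671178; f(s_2) = 5.516985
s_3 = 2.671178 - (5.516985)·(2.671178 - 1.410000)/(5.516985 - (-4.844045)) = 1.999633; f(s_3) = -1.553658
s_4 = 1.999633 - (-1.553658)·(1.999633 - 2.671178)/(-1.553658 - (5.516985)) = 2.147194; f(s_4) = -0.379200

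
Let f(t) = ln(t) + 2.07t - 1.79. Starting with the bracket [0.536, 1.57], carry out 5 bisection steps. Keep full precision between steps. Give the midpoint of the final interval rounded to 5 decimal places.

f(0.536000) = -1.304101, f(1.570000) = 1.910976 (opposite signs)
step 1: m = 1.053000, f(m) = 0.441353 > 0 → root in [0.536000, 1.053000]
step 2: m = 0.794500, f(m) = -0.375427 < 0 → root in [0.794500, 1.053000]
step 3: m = 0.923750, f(m) = 0.042849 > 0 → root in [0.794500, 0.923750]
step 4: m = 0.859125, f(m) = -0.163452 < 0 → root in [0.859125, 0.923750]
step 5: m = 0.891437, f(m) = -0.059644 < 0 → root in [0.891437, 0.923750]
Midpoint of [0.891437, 0.923750] = 0.907594

0.90759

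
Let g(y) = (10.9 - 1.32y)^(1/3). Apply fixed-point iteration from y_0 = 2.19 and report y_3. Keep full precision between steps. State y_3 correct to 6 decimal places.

2.019134

y_1 = g(2.190000) = 2.000766
y_2 = g(2.000766) = 2.021354
y_3 = g(2.021354) = 2.019134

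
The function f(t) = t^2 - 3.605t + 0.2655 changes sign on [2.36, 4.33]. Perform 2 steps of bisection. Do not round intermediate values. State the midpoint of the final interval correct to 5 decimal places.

3.59125

f(2.360000) = -2.672700, f(4.330000) = 3.404750 (opposite signs)
step 1: m = 3.345000, f(m) = -0.604200 < 0 → root in [3.345000, 4.330000]
step 2: m = 3.837500, f(m) = 1.157719 > 0 → root in [3.345000, 3.837500]
Midpoint of [3.345000, 3.837500] = 3.591250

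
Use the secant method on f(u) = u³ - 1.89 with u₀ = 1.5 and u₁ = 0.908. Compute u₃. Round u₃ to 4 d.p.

Secant update: u_(k+1) = u_k − f(u_k)·(u_k − u_(k-1))/(f(u_k) − f(u_(k-1))).
f(u_0) = 1.485000, f(u_1) = -1.141387
u_2 = 0.908000 - (-1.141387)·(0.908000 - 1.500000)/(-1.141387 - (1.485000)) = 1.165274; f(u_2) = -0.307717
u_3 = 1.165274 - (-0.307717)·(1.165274 - 0.908000)/(-0.307717 - (-1.141387)) = 1.260237; f(u_3) = 0.111504

1.2602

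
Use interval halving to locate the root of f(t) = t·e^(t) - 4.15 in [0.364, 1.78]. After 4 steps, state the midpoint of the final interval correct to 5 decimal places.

1.20475

f(0.364000) = -3.626177, f(1.780000) = 6.405144 (opposite signs)
step 1: m = 1.072000, f(m) = -1.018456 < 0 → root in [1.072000, 1.780000]
step 2: m = 1.426000, f(m) = 1.785037 > 0 → root in [1.072000, 1.426000]
step 3: m = 1.249000, f(m) = 0.205081 > 0 → root in [1.072000, 1.249000]
step 4: m = 1.160500, f(m) = -0.446231 < 0 → root in [1.160500, 1.249000]
Midpoint of [1.160500, 1.249000] = 1.204750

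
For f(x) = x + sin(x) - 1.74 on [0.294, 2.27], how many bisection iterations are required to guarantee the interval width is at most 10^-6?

Initial width b − a = 2.27 − 0.294 = 1.976000.
After n steps the width is (b−a)/2^n; need (b−a)/2^n ≤ 10^-6.
So n ≥ log₂(1.976000/10^-6) = log₂(1976000.0000) ≈ 20.9142.
Hence n = 21.

21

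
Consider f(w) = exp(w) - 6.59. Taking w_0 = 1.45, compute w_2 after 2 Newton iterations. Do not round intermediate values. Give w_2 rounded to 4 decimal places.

1.8914

f'(w) = exp(w)
w_0 = 1.450000: f = -2.326885, f' = 4.263115 → w_1 = 1.450000 - (-2.326885)/(4.263115) = 1.995818
w_1 = 1.995818: f = 0.768221, f' = 7.358221 → w_2 = 1.995818 - (0.768221)/(7.358221) = 1.891415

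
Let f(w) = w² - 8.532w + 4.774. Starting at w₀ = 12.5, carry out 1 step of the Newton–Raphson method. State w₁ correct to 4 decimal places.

Newton update: w ← w − f(w)/f'(w).
f'(w) = 2w - 8.532
w_0 = 12.500000: f = 54.374000, f' = 16.468000 → w_1 = 12.500000 - (54.374000)/(16.468000) = 9.198203

9.1982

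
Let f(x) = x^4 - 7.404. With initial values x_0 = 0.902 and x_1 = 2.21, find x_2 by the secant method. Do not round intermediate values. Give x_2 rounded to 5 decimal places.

1.28224

f(x_0) = -6.742049, f(x_1) = 16.450433
x_2 = 2.210000 - (16.450433)·(2.210000 - 0.902000)/(16.450433 - (-6.742049)) = 1.282235; f(x_2) = -4.700845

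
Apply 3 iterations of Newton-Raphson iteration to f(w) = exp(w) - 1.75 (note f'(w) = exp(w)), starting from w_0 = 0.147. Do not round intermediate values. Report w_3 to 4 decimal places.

0.5596

Newton update: w ← w − f(w)/f'(w).
w_0 = 0.147000: f = -0.591646, f' = 1.158354 → w_1 = 0.147000 - (-0.591646)/(1.158354) = 0.657764
w_1 = 0.657764: f = 0.180472, f' = 1.930472 → w_2 = 0.657764 - (0.180472)/(1.930472) = 0.564279
w_2 = 0.564279: f = 0.008179, f' = 1.758179 → w_3 = 0.564279 - (0.008179)/(1.758179) = 0.559627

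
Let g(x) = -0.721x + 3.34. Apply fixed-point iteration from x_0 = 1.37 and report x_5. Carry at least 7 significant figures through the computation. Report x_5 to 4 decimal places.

2.0519

x_1 = g(1.370000) = 2.352230
x_2 = g(2.352230) = 1.644042
x_3 = g(1.644042) = 2.154646
x_4 = g(2.154646) = 1.786501
x_5 = g(1.786501) = 2.051933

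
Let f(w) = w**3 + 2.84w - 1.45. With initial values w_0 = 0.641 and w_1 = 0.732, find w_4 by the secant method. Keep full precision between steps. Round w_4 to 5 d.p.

Secant update: w_(k+1) = w_k − f(w_k)·(w_k − w_(k-1))/(f(w_k) − f(w_(k-1))).
f(w_0) = 0.633815, f(w_1) = 1.021103
w_2 = 0.732000 - (1.021103)·(0.732000 - 0.641000)/(1.021103 - (0.633815)) = 0.492074; f(w_2) = 0.066641
w_3 = 0.492074 - (0.066641)·(0.492074 - 0.732000)/(0.066641 - (1.021103)) = 0.475323; f(w_3) = 0.007307
w_4 = 0.475323 - (0.007307)·(0.475323 - 0.492074)/(0.007307 - (0.066641)) = 0.473260; f(w_4) = 0.000056

0.47326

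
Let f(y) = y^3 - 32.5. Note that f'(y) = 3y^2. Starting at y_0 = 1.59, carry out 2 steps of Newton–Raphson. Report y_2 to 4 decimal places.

y_0 = 1.590000: f = -28.480321, f' = 7.584300 → y_1 = 1.590000 - (-28.480321)/(7.584300) = 5.345168
y_1 = 5.345168: f = 120.215842, f' = 85.712464 → y_2 = 5.345168 - (120.215842)/(85.712464) = 3.942620

3.9426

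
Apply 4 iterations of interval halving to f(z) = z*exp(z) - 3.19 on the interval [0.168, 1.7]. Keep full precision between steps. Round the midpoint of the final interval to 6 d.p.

f(0.168000) = -2.991267, f(1.700000) = 6.115711 (opposite signs)
step 1: m = 0.934000, f(m) = -0.813281 < 0 → root in [0.934000, 1.700000]
step 2: m = 1.317000, f(m) = 1.725318 > 0 → root in [0.934000, 1.317000]
step 3: m = 1.125500, f(m) = 0.278518 > 0 → root in [0.934000, 1.125500]
step 4: m = 1.029750, f(m) = -0.306323 < 0 → root in [1.029750, 1.125500]
Midpoint of [1.029750, 1.125500] = 1.077625

1.077625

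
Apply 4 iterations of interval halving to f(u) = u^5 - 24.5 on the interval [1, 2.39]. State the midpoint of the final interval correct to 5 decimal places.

1.91219

f(1.000000) = -23.500000, f(2.390000) = 53.481127 (opposite signs)
step 1: m = 1.695000, f(m) = -10.509008 < 0 → root in [1.695000, 2.390000]
step 2: m = 2.042500, f(m) = 11.047603 > 0 → root in [1.695000, 2.042500]
step 3: m = 1.868750, f(m) = -1.709386 < 0 → root in [1.868750, 2.042500]
step 4: m = 1.955625, f(m) = 4.104075 > 0 → root in [1.868750, 1.955625]
Midpoint of [1.868750, 1.955625] = 1.912187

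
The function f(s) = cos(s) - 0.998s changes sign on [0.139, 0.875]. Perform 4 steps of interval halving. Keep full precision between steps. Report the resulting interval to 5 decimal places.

[0.73700, 0.78300]

f(0.139000) = 0.851633, f(0.875000) = -0.232253 (opposite signs)
step 1: m = 0.507000, f(m) = 0.368219 > 0 → root in [0.507000, 0.875000]
step 2: m = 0.691000, f(m) = 0.080991 > 0 → root in [0.691000, 0.875000]
step 3: m = 0.783000, f(m) = -0.072633 < 0 → root in [0.691000, 0.783000]
step 4: m = 0.737000, f(m) = 0.004962 > 0 → root in [0.737000, 0.783000]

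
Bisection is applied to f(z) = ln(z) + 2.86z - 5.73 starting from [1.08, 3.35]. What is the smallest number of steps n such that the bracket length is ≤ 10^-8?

Initial width b − a = 3.35 − 1.08 = 2.270000.
After n steps the width is (b−a)/2^n; need (b−a)/2^n ≤ 10^-8.
So n ≥ log₂(2.270000/10^-8) = log₂(227000000.0000) ≈ 27.7581.
Hence n = 28.

28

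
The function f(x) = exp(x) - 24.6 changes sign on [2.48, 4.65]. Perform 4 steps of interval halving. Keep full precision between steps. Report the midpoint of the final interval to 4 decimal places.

3.2259

f(2.480000) = -12.658736, f(4.650000) = 79.984986 (opposite signs)
step 1: m = 3.565000, f(m) = 10.739453 > 0 → root in [2.480000, 3.565000]
step 2: m = 3.022500, f(m) = -4.057416 < 0 → root in [3.022500, 3.565000]
step 3: m = 3.293750, f(m) = 2.343713 > 0 → root in [3.022500, 3.293750]
step 4: m = 3.158125, f(m) = -1.073558 < 0 → root in [3.158125, 3.293750]
Midpoint of [3.158125, 3.293750] = 3.225938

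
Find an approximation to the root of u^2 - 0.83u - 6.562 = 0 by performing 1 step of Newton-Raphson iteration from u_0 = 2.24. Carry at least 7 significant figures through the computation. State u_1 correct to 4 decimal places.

3.1725

Newton update: u ← u − f(u)/f'(u).
f'(u) = 2u - 0.83
u_0 = 2.240000: f = -3.403600, f' = 3.650000 → u_1 = 2.240000 - (-3.403600)/(3.650000) = 3.172493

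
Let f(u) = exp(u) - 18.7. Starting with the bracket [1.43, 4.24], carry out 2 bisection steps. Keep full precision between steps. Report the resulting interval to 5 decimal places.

[2.83500, 3.53750]

f(1.430000) = -14.521301, f(4.240000) = 50.707852 (opposite signs)
step 1: m = 2.835000, f(m) = -1.669600 < 0 → root in [2.835000, 4.240000]
step 2: m = 3.537500, f(m) = 15.680860 > 0 → root in [2.835000, 3.537500]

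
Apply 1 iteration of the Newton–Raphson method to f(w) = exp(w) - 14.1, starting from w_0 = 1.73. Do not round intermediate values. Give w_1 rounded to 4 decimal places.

3.2297

f'(w) = exp(w)
w_0 = 1.730000: f = -8.459346, f' = 5.640654 → w_1 = 1.730000 - (-8.459346)/(5.640654) = 3.229710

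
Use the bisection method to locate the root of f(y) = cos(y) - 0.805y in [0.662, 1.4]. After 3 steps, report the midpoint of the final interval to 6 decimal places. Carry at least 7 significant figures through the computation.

f(0.662000) = 0.255854, f(1.400000) = -0.957033 (opposite signs)
step 1: m = 1.031000, f(m) = -0.315994 < 0 → root in [0.662000, 1.031000]
step 2: m = 0.846500, f(m) = -0.018824 < 0 → root in [0.662000, 0.846500]
step 3: m = 0.754250, f(m) = 0.121614 > 0 → root in [0.754250, 0.846500]
Midpoint of [0.754250, 0.846500] = 0.800375

0.800375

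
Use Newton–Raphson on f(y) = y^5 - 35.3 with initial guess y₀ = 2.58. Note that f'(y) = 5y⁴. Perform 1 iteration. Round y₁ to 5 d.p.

2.22334

y_0 = 2.580000: f = 79.013765, f' = 221.538305 → y_1 = 2.580000 - (79.013765)/(221.538305) = 2.223340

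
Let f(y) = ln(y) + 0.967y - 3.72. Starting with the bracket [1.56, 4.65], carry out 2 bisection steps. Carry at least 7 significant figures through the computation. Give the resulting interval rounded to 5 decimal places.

f(1.560000) = -1.766794, f(4.650000) = 2.313417 (opposite signs)
step 1: m = 3.105000, f(m) = 0.415549 > 0 → root in [1.560000, 3.105000]
step 2: m = 2.332500, f(m) = -0.617532 < 0 → root in [2.332500, 3.105000]

[2.33250, 3.10500]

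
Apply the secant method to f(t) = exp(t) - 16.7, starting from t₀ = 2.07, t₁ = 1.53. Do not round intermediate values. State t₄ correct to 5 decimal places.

f(t_0) = -8.775177, f(t_1) = -12.081823
t_2 = 1.530000 - (-12.081823)·(1.530000 - 2.070000)/(-12.081823 - (-8.775177)) = 3.503052; f(t_2) = 16.516669
t_3 = 3.503052 - (16.516669)·(3.503052 - 1.530000)/(16.516669 - (-12.081823)) = 2.363543; f(t_3) = -6.071462
t_4 = 2.363543 - (-6.071462)·(2.363543 - 3.503052)/(-6.071462 - (16.516669)) = 2.669831; f(t_4) = -2.262468

2.66983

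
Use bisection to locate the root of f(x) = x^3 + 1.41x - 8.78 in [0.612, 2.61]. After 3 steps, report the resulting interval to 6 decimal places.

[1.611000, 1.860750]

f(0.612000) = -7.687859, f(2.610000) = 12.679681 (opposite signs)
step 1: m = 1.611000, f(m) = -2.327428 < 0 → root in [1.611000, 2.610000]
step 2: m = 2.110500, f(m) = 3.596416 > 0 → root in [1.611000, 2.110500]
step 3: m = 1.860750, f(m) = 0.286301 > 0 → root in [1.611000, 1.860750]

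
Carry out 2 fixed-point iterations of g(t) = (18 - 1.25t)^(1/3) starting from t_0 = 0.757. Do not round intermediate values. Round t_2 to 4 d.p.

t_1 = g(0.757000) = 2.573989
t_2 = g(2.573989) = 2.454235

2.4542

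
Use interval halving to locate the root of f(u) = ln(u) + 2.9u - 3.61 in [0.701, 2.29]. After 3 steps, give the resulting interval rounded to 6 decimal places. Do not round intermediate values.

[1.098250, 1.296875]

f(0.701000) = -1.932347, f(2.290000) = 3.859552 (opposite signs)
step 1: m = 1.495500, f(m) = 1.129411 > 0 → root in [0.701000, 1.495500]
step 2: m = 1.098250, f(m) = -0.331357 < 0 → root in [1.098250, 1.495500]
step 3: m = 1.296875, f(m) = 0.410895 > 0 → root in [1.098250, 1.296875]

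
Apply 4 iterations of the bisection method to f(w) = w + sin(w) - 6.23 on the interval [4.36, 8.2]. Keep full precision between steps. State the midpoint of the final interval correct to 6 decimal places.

f(4.360000) = -2.808551, f(8.200000) = 2.910731 (opposite signs)
step 1: m = 6.280000, f(m) = 0.046815 > 0 → root in [4.360000, 6.280000]
step 2: m = 5.320000, f(m) = -1.731014 < 0 → root in [5.320000, 6.280000]
step 3: m = 5.800000, f(m) = -0.894602 < 0 → root in [5.800000, 6.280000]
step 4: m = 6.040000, f(m) = -0.430795 < 0 → root in [6.040000, 6.280000]
Midpoint of [6.040000, 6.280000] = 6.160000

6.160000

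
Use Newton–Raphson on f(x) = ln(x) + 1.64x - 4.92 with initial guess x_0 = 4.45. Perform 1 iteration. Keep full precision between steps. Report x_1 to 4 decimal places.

2.3741

Newton update: x ← x − f(x)/f'(x).
f'(x) = 1/x + 1.64
x_0 = 4.450000: f = 3.870904, f' = 1.864719 → x_1 = 4.450000 - (3.870904)/(1.864719) = 2.374136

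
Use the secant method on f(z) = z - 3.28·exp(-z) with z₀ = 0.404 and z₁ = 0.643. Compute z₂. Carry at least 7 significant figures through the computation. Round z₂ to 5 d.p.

1.00982

Secant update: z_(k+1) = z_k − f(z_k)·(z_k − z_(k-1))/(f(z_k) − f(z_(k-1))).
f(z_0) = -1.785873, f(z_1) = -1.081338
z_2 = 0.643000 - (-1.081338)·(0.643000 - 0.404000)/(-1.081338 - (-1.785873)) = 1.009824; f(z_2) = -0.185025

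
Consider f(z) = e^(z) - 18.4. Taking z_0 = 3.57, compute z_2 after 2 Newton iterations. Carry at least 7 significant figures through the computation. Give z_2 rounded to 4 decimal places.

Newton update: z ← z − f(z)/f'(z).
f'(z) = e^(z)
z_0 = 3.570000: f = 17.116593, f' = 35.516593 → z_1 = 3.570000 - (17.116593)/(35.516593) = 3.088068
z_1 = 3.088068: f = 3.534653, f' = 21.934653 → z_2 = 3.088068 - (3.534653)/(21.934653) = 2.926923

2.9269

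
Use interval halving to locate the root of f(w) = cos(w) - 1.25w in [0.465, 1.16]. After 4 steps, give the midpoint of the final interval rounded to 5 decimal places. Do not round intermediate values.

f(0.465000) = 0.312572, f(1.160000) = -1.050660 (opposite signs)
step 1: m = 0.812500, f(m) = -0.327939 < 0 → root in [0.465000, 0.812500]
step 2: m = 0.638750, f(m) = 0.004404 > 0 → root in [0.638750, 0.812500]
step 3: m = 0.725625, f(m) = -0.158946 < 0 → root in [0.638750, 0.725625]
step 4: m = 0.682187, f(m) = -0.076539 < 0 → root in [0.638750, 0.682187]
Midpoint of [0.638750, 0.682187] = 0.660469

0.66047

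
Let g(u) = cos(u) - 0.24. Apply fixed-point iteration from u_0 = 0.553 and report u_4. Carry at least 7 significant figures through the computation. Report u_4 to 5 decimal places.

u_1 = g(0.553000) = 0.610953
u_2 = g(0.610953) = 0.579102
u_3 = g(0.579102) = 0.596954
u_4 = g(0.596954) = 0.587051

0.58705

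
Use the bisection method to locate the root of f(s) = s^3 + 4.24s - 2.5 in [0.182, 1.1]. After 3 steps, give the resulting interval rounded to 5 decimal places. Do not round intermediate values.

[0.52625, 0.64100]

f(0.182000) = -1.722291, f(1.100000) = 3.495000 (opposite signs)
step 1: m = 0.641000, f(m) = 0.481215 > 0 → root in [0.182000, 0.641000]
step 2: m = 0.411500, f(m) = -0.685560 < 0 → root in [0.411500, 0.641000]
step 3: m = 0.526250, f(m) = -0.122961 < 0 → root in [0.526250, 0.641000]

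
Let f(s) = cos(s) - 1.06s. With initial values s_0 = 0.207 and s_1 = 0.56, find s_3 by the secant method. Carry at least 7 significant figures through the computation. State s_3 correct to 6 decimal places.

f(s_0) = 0.759232, f(s_1) = 0.253655
s_2 = 0.560000 - (0.253655)·(0.560000 - 0.207000)/(0.253655 - (0.759232)) = 0.737105; f(s_2) = -0.040914
s_3 = 0.737105 - (-0.040914)·(0.737105 - 0.560000)/(-0.040914 - (0.253655)) = 0.712506; f(s_3) = 0.001469

0.712506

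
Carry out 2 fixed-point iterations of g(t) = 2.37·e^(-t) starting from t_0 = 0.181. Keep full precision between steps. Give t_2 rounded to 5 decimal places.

0.32801

t_1 = g(0.181000) = 1.977612
t_2 = g(1.977612) = 0.328007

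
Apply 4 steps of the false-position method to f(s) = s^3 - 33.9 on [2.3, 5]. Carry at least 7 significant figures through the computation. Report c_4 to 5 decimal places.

3.20908

f(2.300000) = -21.733000, f(5.000000) = 91.100000
step 1: c = 2.820053, f(c) = -11.472976 < 0 → new bracket [2.820053, 5.000000]
step 2: c = 3.063884, f(c) = -5.138147 < 0 → new bracket [3.063884, 5.000000]
step 3: c = 3.167253, f(c) = -2.127732 < 0 → new bracket [3.167253, 5.000000]
step 4: c = 3.209082, f(c) = -0.852222 < 0 → new bracket [3.209082, 5.000000]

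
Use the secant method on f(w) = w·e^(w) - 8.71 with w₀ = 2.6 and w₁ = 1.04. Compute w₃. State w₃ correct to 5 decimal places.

1.84751

Secant update: w_(k+1) = w_k − f(w_k)·(w_k − w_(k-1))/(f(w_k) − f(w_(k-1))).
f(w_0) = 26.295719, f(w_1) = -5.767614
w_2 = 1.040000 - (-5.767614)·(1.040000 - 2.600000)/(-5.767614 - (26.295719)) = 1.320616; f(w_2) = -3.763333
w_3 = 1.320616 - (-3.763333)·(1.320616 - 1.040000)/(-3.763333 - (-5.767614)) = 1.847513; f(w_3) = 3.010671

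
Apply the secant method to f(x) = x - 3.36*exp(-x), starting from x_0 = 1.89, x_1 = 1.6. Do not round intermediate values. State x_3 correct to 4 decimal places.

f(x_0) = 1.382399, f(x_1) = 0.921628
x_2 = 1.600000 - (0.921628)·(1.600000 - 1.890000)/(0.921628 - (1.382399)) = 1.019946; f(x_2) = -0.191718
x_3 = 1.019946 - (-0.191718)·(1.019946 - 1.600000)/(-0.191718 - (0.921628)) = 1.119831; f(x_3) = 0.023346

1.1198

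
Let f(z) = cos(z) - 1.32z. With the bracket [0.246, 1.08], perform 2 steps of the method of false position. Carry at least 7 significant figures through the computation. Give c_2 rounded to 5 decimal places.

0.61476

f(0.246000) = 0.645174, f(1.080000) = -0.954272
step 1: c = 0.582414, f(c) = 0.066352 > 0 → new bracket [0.582414, 1.080000]
step 2: c = 0.614762, f(c) = 0.005425 > 0 → new bracket [0.614762, 1.080000]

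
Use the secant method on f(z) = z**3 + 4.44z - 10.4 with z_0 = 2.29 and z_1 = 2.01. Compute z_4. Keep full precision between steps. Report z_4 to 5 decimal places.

1.53308

Secant update: z_(k+1) = z_k − f(z_k)·(z_k − z_(k-1))/(f(z_k) − f(z_(k-1))).
f(z_0) = 11.776589, f(z_1) = 6.645001
z_2 = 2.010000 - (6.645001)·(2.010000 - 2.290000)/(6.645001 - (11.776589)) = 1.647422; f(z_2) = 1.385657
z_3 = 1.647422 - (1.385657)·(1.647422 - 2.010000)/(1.385657 - (6.645001)) = 1.551895; f(z_3) = 0.227967
z_4 = 1.551895 - (0.227967)·(1.551895 - 1.647422)/(0.227967 - (1.385657)) = 1.533085; f(z_4) = 0.010178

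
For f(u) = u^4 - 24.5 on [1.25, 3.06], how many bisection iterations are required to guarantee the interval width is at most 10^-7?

25

Initial width b − a = 3.06 − 1.25 = 1.810000.
After n steps the width is (b−a)/2^n; need (b−a)/2^n ≤ 10^-7.
So n ≥ log₂(1.810000/10^-7) = log₂(18100000.0000) ≈ 24.1095.
Hence n = 25.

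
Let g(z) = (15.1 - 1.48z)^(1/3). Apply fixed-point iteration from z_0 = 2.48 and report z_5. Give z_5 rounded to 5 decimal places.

z_1 = g(2.480000) = 2.252563
z_2 = g(2.252563) = 2.274463
z_3 = g(2.274463) = 2.272372
z_4 = g(2.272372) = 2.272572
z_5 = g(2.272572) = 2.272553

2.27255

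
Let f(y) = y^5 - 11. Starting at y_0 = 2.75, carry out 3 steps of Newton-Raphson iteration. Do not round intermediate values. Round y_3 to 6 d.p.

1.679433

f'(y) = 5y^4
y_0 = 2.750000: f = 146.276367, f' = 285.957031 → y_1 = 2.750000 - (146.276367)/(285.957031) = 2.238467
y_1 = 2.238467: f = 45.202261, f' = 125.537373 → y_2 = 2.238467 - (45.202261)/(125.537373) = 1.878397
y_2 = 1.878397: f = 12.384986, f' = 62.247183 → y_3 = 1.878397 - (12.384986)/(62.247183) = 1.679433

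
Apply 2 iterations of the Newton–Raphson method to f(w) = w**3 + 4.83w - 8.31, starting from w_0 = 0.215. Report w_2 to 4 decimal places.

1.3372

Newton update: w ← w − f(w)/f'(w).
f'(w) = 3w**2 + 4.83
w_0 = 0.215000: f = -7.261612, f' = 4.968675 → w_1 = 0.215000 - (-7.261612)/(4.968675) = 1.676478
w_1 = 1.676478: f = 4.499268, f' = 13.261740 → w_2 = 1.676478 - (4.499268)/(13.261740) = 1.337212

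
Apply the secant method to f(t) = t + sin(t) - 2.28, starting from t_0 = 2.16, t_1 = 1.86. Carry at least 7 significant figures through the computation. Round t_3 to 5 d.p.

f(t_0) = 0.711383, f(t_1) = 0.538471
t_2 = 1.860000 - (0.538471)·(1.860000 - 2.160000)/(0.538471 - (0.711383)) = 0.925761; f(t_2) = -0.555161
t_3 = 0.925761 - (-0.555161)·(0.925761 - 1.860000)/(-0.555161 - (0.538471)) = 1.400009; f(t_3) = 0.105460

1.40001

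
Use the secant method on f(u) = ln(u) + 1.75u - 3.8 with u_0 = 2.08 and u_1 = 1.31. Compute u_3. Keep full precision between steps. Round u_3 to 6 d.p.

1.827411

f(u_0) = 0.572368, f(u_1) = -1.237473
u_2 = 1.310000 - (-1.237473)·(1.310000 - 2.080000)/(-1.237473 - (0.572368)) = 1.836485; f(u_2) = 0.021702
u_3 = 1.836485 - (0.021702)·(1.836485 - 1.310000)/(0.021702 - (-1.237473)) = 1.827411; f(u_3) = 0.000869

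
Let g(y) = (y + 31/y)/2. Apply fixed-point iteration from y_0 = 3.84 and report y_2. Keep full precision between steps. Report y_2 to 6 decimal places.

5.580447

y_1 = g(3.840000) = 5.956458
y_2 = g(5.956458) = 5.580447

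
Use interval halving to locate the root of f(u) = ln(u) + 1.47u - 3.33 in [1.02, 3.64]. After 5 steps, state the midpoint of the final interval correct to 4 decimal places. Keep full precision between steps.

f(1.020000) = -1.810797, f(3.640000) = 3.312784 (opposite signs)
step 1: m = 2.330000, f(m) = 0.940968 > 0 → root in [1.020000, 2.330000]
step 2: m = 1.675000, f(m) = -0.351937 < 0 → root in [1.675000, 2.330000]
step 3: m = 2.002500, f(m) = 0.308071 > 0 → root in [1.675000, 2.002500]
step 4: m = 1.838750, f(m) = -0.017952 < 0 → root in [1.838750, 2.002500]
step 5: m = 1.920625, f(m) = 0.145969 > 0 → root in [1.838750, 1.920625]
Midpoint of [1.838750, 1.920625] = 1.879688

1.8797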